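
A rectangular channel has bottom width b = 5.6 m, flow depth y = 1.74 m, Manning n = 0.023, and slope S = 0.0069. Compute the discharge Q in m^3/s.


For a rectangular channel, the cross-sectional area A = b * y = 5.6 * 1.74 = 9.74 m^2.
The wetted perimeter P = b + 2y = 5.6 + 2*1.74 = 9.08 m.
Hydraulic radius R = A/P = 9.74/9.08 = 1.0731 m.
Velocity V = (1/n)*R^(2/3)*S^(1/2) = (1/0.023)*1.0731^(2/3)*0.0069^(1/2) = 3.7856 m/s.
Discharge Q = A * V = 9.74 * 3.7856 = 36.887 m^3/s.

36.887


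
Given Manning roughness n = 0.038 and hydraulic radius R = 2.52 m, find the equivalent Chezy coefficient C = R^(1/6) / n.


The Chezy coefficient relates to Manning's n through C = R^(1/6) / n.
R^(1/6) = 2.52^(1/6) = 1.166541.
C = 1.166541 / 0.038 = 30.7 m^(1/2)/s.

30.7


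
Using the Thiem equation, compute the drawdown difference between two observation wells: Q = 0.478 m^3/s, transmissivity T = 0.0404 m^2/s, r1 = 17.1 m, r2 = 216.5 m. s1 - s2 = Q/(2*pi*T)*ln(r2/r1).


Thiem equation: s1 - s2 = Q/(2*pi*T) * ln(r2/r1).
ln(r2/r1) = ln(216.5/17.1) = 2.5385.
Q/(2*pi*T) = 0.478 / (2*pi*0.0404) = 0.478 / 0.2538 = 1.8831.
s1 - s2 = 1.8831 * 2.5385 = 4.7802 m.

4.7802


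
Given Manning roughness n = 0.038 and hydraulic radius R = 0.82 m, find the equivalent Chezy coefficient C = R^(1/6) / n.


The Chezy coefficient relates to Manning's n through C = R^(1/6) / n.
R^(1/6) = 0.82^(1/6) = 0.967466.
C = 0.967466 / 0.038 = 25.46 m^(1/2)/s.

25.46


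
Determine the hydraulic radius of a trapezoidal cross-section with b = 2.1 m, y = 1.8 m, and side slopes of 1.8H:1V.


For a trapezoidal section with side slope z:
A = (b + z*y)*y = (2.1 + 1.8*1.8)*1.8 = 9.612 m^2.
P = b + 2*y*sqrt(1 + z^2) = 2.1 + 2*1.8*sqrt(1 + 1.8^2) = 9.513 m.
R = A/P = 9.612 / 9.513 = 1.0104 m.

1.0104


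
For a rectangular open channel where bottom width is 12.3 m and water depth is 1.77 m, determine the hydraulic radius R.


For a rectangular section:
Flow area A = b * y = 12.3 * 1.77 = 21.77 m^2.
Wetted perimeter P = b + 2y = 12.3 + 2*1.77 = 15.84 m.
Hydraulic radius R = A/P = 21.77 / 15.84 = 1.3744 m.

1.3744


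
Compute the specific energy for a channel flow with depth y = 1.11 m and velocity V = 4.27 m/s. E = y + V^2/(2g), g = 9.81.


Specific energy E = y + V^2/(2g).
Velocity head = V^2/(2g) = 4.27^2 / (2*9.81) = 18.2329 / 19.62 = 0.9293 m.
E = 1.11 + 0.9293 = 2.0393 m.

2.0393


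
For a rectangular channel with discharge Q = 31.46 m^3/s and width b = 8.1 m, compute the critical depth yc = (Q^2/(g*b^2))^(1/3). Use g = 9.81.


Using yc = (Q^2 / (g * b^2))^(1/3):
Q^2 = 31.46^2 = 989.73.
g * b^2 = 9.81 * 8.1^2 = 9.81 * 65.61 = 643.63.
Q^2 / (g*b^2) = 989.73 / 643.63 = 1.5377.
yc = 1.5377^(1/3) = 1.1542 m.

1.1542


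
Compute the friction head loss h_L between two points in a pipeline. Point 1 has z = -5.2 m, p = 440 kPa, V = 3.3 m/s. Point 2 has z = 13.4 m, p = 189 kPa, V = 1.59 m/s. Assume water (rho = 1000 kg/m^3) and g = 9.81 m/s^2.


Total head at each section: H = z + p/(rho*g) + V^2/(2g).
H1 = -5.2 + 440*1000/(1000*9.81) + 3.3^2/(2*9.81)
   = -5.2 + 44.852 + 0.555
   = 40.207 m.
H2 = 13.4 + 189*1000/(1000*9.81) + 1.59^2/(2*9.81)
   = 13.4 + 19.266 + 0.1289
   = 32.795 m.
h_L = H1 - H2 = 40.207 - 32.795 = 7.412 m.

7.412


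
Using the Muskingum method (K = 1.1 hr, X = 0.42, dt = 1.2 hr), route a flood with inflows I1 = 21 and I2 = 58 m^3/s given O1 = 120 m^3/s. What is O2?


Muskingum coefficients:
denom = 2*K*(1-X) + dt = 2*1.1*(1-0.42) + 1.2 = 2.476.
C0 = (dt - 2*K*X)/denom = (1.2 - 2*1.1*0.42)/2.476 = 0.1115.
C1 = (dt + 2*K*X)/denom = (1.2 + 2*1.1*0.42)/2.476 = 0.8578.
C2 = (2*K*(1-X) - dt)/denom = 0.0307.
O2 = C0*I2 + C1*I1 + C2*O1
   = 0.1115*58 + 0.8578*21 + 0.0307*120
   = 28.16 m^3/s.

28.16


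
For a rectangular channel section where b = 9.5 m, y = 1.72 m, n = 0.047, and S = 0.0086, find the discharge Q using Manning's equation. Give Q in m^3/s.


For a rectangular channel, the cross-sectional area A = b * y = 9.5 * 1.72 = 16.34 m^2.
The wetted perimeter P = b + 2y = 9.5 + 2*1.72 = 12.94 m.
Hydraulic radius R = A/P = 16.34/12.94 = 1.2628 m.
Velocity V = (1/n)*R^(2/3)*S^(1/2) = (1/0.047)*1.2628^(2/3)*0.0086^(1/2) = 2.3051 m/s.
Discharge Q = A * V = 16.34 * 2.3051 = 37.666 m^3/s.

37.666


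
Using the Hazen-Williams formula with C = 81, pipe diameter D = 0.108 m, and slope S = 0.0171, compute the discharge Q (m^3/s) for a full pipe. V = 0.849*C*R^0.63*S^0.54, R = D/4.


For a full circular pipe, R = D/4 = 0.108/4 = 0.027 m.
V = 0.849 * 81 * 0.027^0.63 * 0.0171^0.54
  = 0.849 * 81 * 0.102745 * 0.111127
  = 0.7852 m/s.
Pipe area A = pi*D^2/4 = pi*0.108^2/4 = 0.0092 m^2.
Q = A * V = 0.0092 * 0.7852 = 0.0072 m^3/s.

0.0072


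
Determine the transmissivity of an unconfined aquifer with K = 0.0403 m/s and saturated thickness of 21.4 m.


Transmissivity is defined as T = K * h.
T = 0.0403 * 21.4
  = 0.8624 m^2/s.

0.8624


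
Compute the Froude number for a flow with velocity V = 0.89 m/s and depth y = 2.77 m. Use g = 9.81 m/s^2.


The Froude number is defined as Fr = V / sqrt(g*y).
g*y = 9.81 * 2.77 = 27.1737.
sqrt(g*y) = sqrt(27.1737) = 5.2128.
Fr = 0.89 / 5.2128 = 0.1707.

0.1707


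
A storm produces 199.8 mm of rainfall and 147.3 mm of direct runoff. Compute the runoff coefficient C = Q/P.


The runoff coefficient C = runoff depth / rainfall depth.
C = 147.3 / 199.8
  = 0.7372.

0.7372


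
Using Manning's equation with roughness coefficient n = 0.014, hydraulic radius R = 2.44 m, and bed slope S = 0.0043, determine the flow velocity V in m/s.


Manning's equation gives V = (1/n) * R^(2/3) * S^(1/2).
First, compute R^(2/3) = 2.44^(2/3) = 1.8124.
Next, S^(1/2) = 0.0043^(1/2) = 0.065574.
Then 1/n = 1/0.014 = 71.43.
V = 71.43 * 1.8124 * 0.065574 = 8.4892 m/s.

8.4892


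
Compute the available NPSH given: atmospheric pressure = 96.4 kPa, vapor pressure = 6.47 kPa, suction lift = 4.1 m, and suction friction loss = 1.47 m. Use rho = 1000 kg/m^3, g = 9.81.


NPSHa = p_atm/(rho*g) - z_s - hf_s - p_vap/(rho*g).
p_atm/(rho*g) = 96.4*1000 / (1000*9.81) = 9.827 m.
p_vap/(rho*g) = 6.47*1000 / (1000*9.81) = 0.66 m.
NPSHa = 9.827 - 4.1 - 1.47 - 0.66
      = 3.6 m.

3.6


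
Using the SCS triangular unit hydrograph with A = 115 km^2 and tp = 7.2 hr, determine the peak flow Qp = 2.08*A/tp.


SCS formula: Qp = 2.08 * A / tp.
Qp = 2.08 * 115 / 7.2
   = 239.2 / 7.2
   = 33.22 m^3/s per cm.

33.22


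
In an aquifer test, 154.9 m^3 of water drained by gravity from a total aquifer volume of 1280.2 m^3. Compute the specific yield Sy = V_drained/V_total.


Specific yield Sy = Volume drained / Total volume.
Sy = 154.9 / 1280.2
   = 0.121.

0.121


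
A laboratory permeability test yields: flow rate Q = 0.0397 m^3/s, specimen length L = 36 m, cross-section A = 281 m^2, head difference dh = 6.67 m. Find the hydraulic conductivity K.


From K = Q*L / (A*dh):
Numerator: Q*L = 0.0397 * 36 = 1.4292.
Denominator: A*dh = 281 * 6.67 = 1874.27.
K = 1.4292 / 1874.27 = 0.000763 m/s.

0.000763


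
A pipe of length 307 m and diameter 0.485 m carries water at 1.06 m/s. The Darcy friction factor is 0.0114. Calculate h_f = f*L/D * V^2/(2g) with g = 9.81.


Darcy-Weisbach equation: h_f = f * (L/D) * V^2/(2g).
f * L/D = 0.0114 * 307/0.485 = 7.2161.
V^2/(2g) = 1.06^2 / (2*9.81) = 1.1236 / 19.62 = 0.0573 m.
h_f = 7.2161 * 0.0573 = 0.413 m.

0.413


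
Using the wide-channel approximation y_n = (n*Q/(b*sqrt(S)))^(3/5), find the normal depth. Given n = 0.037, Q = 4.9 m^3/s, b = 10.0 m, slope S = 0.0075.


We use the wide-channel approximation y_n = (n*Q/(b*sqrt(S)))^(3/5).
sqrt(S) = sqrt(0.0075) = 0.086603.
Numerator: n*Q = 0.037 * 4.9 = 0.1813.
Denominator: b*sqrt(S) = 10.0 * 0.086603 = 0.86603.
arg = 0.2093.
y_n = 0.2093^(3/5) = 0.3913 m.

0.3913


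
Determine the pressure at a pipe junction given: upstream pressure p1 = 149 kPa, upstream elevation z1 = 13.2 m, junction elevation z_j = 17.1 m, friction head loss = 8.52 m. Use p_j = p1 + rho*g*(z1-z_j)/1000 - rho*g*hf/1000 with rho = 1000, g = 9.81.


Junction pressure: p_j = p1 + rho*g*(z1 - z_j)/1000 - rho*g*hf/1000.
Elevation term = 1000*9.81*(13.2 - 17.1)/1000 = -38.259 kPa.
Friction term = 1000*9.81*8.52/1000 = 83.581 kPa.
p_j = 149 + -38.259 - 83.581 = 27.16 kPa.

27.16


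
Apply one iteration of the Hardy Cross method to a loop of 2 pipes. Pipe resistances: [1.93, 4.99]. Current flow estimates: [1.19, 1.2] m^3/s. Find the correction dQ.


Numerator terms (r*Q*|Q|): 1.93*1.19*|1.19| = 2.7331; 4.99*1.2*|1.2| = 7.1856.
Sum of numerator = 9.9187.
Denominator terms (r*|Q|): 1.93*|1.19| = 2.2967; 4.99*|1.2| = 5.988.
2 * sum of denominator = 2 * 8.2847 = 16.5694.
dQ = -9.9187 / 16.5694 = -0.5986 m^3/s.

-0.5986


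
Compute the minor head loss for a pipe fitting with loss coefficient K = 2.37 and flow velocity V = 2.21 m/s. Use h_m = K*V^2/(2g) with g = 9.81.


Minor loss formula: h_m = K * V^2/(2g).
V^2 = 2.21^2 = 4.8841.
V^2/(2g) = 4.8841 / 19.62 = 0.2489 m.
h_m = 2.37 * 0.2489 = 0.59 m.

0.59


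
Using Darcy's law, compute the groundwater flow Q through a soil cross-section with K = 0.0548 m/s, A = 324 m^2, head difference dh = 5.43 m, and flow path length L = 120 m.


Darcy's law: Q = K * A * i, where i = dh/L.
Hydraulic gradient i = 5.43 / 120 = 0.04525.
Q = 0.0548 * 324 * 0.04525
  = 0.8034 m^3/s.

0.8034


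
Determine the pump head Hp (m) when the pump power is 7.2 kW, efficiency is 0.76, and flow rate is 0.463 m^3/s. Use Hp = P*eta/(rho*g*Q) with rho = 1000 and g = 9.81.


Pump head formula: Hp = P * eta / (rho * g * Q).
Numerator: P * eta = 7.2 * 1000 * 0.76 = 5472.0 W.
Denominator: rho * g * Q = 1000 * 9.81 * 0.463 = 4542.03.
Hp = 5472.0 / 4542.03 = 1.2 m.

1.2


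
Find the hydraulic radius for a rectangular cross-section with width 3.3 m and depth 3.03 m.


For a rectangular section:
Flow area A = b * y = 3.3 * 3.03 = 10.0 m^2.
Wetted perimeter P = b + 2y = 3.3 + 2*3.03 = 9.36 m.
Hydraulic radius R = A/P = 10.0 / 9.36 = 1.0683 m.

1.0683


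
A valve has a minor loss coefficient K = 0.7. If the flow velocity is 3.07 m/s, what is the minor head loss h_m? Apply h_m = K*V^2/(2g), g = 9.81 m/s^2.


Minor loss formula: h_m = K * V^2/(2g).
V^2 = 3.07^2 = 9.4249.
V^2/(2g) = 9.4249 / 19.62 = 0.4804 m.
h_m = 0.7 * 0.4804 = 0.3363 m.

0.3363


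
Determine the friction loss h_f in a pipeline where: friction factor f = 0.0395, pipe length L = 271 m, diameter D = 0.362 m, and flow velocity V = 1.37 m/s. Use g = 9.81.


Darcy-Weisbach equation: h_f = f * (L/D) * V^2/(2g).
f * L/D = 0.0395 * 271/0.362 = 29.5704.
V^2/(2g) = 1.37^2 / (2*9.81) = 1.8769 / 19.62 = 0.0957 m.
h_f = 29.5704 * 0.0957 = 2.829 m.

2.829


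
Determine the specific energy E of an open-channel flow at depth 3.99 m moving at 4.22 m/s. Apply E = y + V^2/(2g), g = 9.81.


Specific energy E = y + V^2/(2g).
Velocity head = V^2/(2g) = 4.22^2 / (2*9.81) = 17.8084 / 19.62 = 0.9077 m.
E = 3.99 + 0.9077 = 4.8977 m.

4.8977


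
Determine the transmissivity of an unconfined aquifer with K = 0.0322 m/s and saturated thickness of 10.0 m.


Transmissivity is defined as T = K * h.
T = 0.0322 * 10.0
  = 0.322 m^2/s.

0.322


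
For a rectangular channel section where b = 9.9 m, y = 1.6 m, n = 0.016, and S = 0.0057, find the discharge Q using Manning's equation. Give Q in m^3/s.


For a rectangular channel, the cross-sectional area A = b * y = 9.9 * 1.6 = 15.84 m^2.
The wetted perimeter P = b + 2y = 9.9 + 2*1.6 = 13.1 m.
Hydraulic radius R = A/P = 15.84/13.1 = 1.2092 m.
Velocity V = (1/n)*R^(2/3)*S^(1/2) = (1/0.016)*1.2092^(2/3)*0.0057^(1/2) = 5.3556 m/s.
Discharge Q = A * V = 15.84 * 5.3556 = 84.832 m^3/s.

84.832


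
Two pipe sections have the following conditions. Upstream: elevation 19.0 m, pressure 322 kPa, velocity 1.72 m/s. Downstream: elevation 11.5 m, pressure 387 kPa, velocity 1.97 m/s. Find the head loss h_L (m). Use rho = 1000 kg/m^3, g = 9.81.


Total head at each section: H = z + p/(rho*g) + V^2/(2g).
H1 = 19.0 + 322*1000/(1000*9.81) + 1.72^2/(2*9.81)
   = 19.0 + 32.824 + 0.1508
   = 51.974 m.
H2 = 11.5 + 387*1000/(1000*9.81) + 1.97^2/(2*9.81)
   = 11.5 + 39.45 + 0.1978
   = 51.147 m.
h_L = H1 - H2 = 51.974 - 51.147 = 0.827 m.

0.827


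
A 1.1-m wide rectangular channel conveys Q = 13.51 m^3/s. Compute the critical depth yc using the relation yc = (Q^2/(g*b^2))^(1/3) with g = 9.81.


Using yc = (Q^2 / (g * b^2))^(1/3):
Q^2 = 13.51^2 = 182.52.
g * b^2 = 9.81 * 1.1^2 = 9.81 * 1.21 = 11.87.
Q^2 / (g*b^2) = 182.52 / 11.87 = 15.3766.
yc = 15.3766^(1/3) = 2.4867 m.

2.4867


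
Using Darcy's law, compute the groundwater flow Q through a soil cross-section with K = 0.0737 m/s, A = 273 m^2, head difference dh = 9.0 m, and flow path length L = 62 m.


Darcy's law: Q = K * A * i, where i = dh/L.
Hydraulic gradient i = 9.0 / 62 = 0.145161.
Q = 0.0737 * 273 * 0.145161
  = 2.9207 m^3/s.

2.9207


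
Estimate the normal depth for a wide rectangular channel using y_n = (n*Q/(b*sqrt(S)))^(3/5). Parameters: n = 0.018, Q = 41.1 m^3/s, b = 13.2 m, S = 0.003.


We use the wide-channel approximation y_n = (n*Q/(b*sqrt(S)))^(3/5).
sqrt(S) = sqrt(0.003) = 0.054772.
Numerator: n*Q = 0.018 * 41.1 = 0.7398.
Denominator: b*sqrt(S) = 13.2 * 0.054772 = 0.72299.
arg = 1.0232.
y_n = 1.0232^(3/5) = 1.0139 m.

1.0139


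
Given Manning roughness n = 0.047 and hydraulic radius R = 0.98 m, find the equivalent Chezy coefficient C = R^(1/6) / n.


The Chezy coefficient relates to Manning's n through C = R^(1/6) / n.
R^(1/6) = 0.98^(1/6) = 0.996639.
C = 0.996639 / 0.047 = 21.21 m^(1/2)/s.

21.21


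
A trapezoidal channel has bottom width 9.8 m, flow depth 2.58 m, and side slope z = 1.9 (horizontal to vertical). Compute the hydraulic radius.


For a trapezoidal section with side slope z:
A = (b + z*y)*y = (9.8 + 1.9*2.58)*2.58 = 37.931 m^2.
P = b + 2*y*sqrt(1 + z^2) = 9.8 + 2*2.58*sqrt(1 + 1.9^2) = 20.879 m.
R = A/P = 37.931 / 20.879 = 1.8167 m.

1.8167


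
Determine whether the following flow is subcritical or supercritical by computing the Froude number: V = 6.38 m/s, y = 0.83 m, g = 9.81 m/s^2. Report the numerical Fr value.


The Froude number is defined as Fr = V / sqrt(g*y).
g*y = 9.81 * 0.83 = 8.1423.
sqrt(g*y) = sqrt(8.1423) = 2.8535.
Fr = 6.38 / 2.8535 = 2.2359.
Since Fr > 1, the flow is supercritical.

2.2359


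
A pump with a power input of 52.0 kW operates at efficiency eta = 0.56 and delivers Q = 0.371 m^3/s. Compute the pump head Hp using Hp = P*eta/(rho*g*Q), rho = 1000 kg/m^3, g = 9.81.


Pump head formula: Hp = P * eta / (rho * g * Q).
Numerator: P * eta = 52.0 * 1000 * 0.56 = 29120.0 W.
Denominator: rho * g * Q = 1000 * 9.81 * 0.371 = 3639.51.
Hp = 29120.0 / 3639.51 = 8.0 m.

8.0


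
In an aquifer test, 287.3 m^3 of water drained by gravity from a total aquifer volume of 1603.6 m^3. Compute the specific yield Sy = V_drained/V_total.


Specific yield Sy = Volume drained / Total volume.
Sy = 287.3 / 1603.6
   = 0.1792.

0.1792


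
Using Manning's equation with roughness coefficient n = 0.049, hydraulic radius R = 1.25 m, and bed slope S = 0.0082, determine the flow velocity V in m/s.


Manning's equation gives V = (1/n) * R^(2/3) * S^(1/2).
First, compute R^(2/3) = 1.25^(2/3) = 1.1604.
Next, S^(1/2) = 0.0082^(1/2) = 0.090554.
Then 1/n = 1/0.049 = 20.41.
V = 20.41 * 1.1604 * 0.090554 = 2.1445 m/s.

2.1445


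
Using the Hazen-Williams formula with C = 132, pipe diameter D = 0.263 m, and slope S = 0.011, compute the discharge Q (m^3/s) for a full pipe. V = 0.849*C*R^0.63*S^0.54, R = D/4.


For a full circular pipe, R = D/4 = 0.263/4 = 0.0658 m.
V = 0.849 * 132 * 0.0658^0.63 * 0.011^0.54
  = 0.849 * 132 * 0.180001 * 0.087569
  = 1.7665 m/s.
Pipe area A = pi*D^2/4 = pi*0.263^2/4 = 0.0543 m^2.
Q = A * V = 0.0543 * 1.7665 = 0.096 m^3/s.

0.096


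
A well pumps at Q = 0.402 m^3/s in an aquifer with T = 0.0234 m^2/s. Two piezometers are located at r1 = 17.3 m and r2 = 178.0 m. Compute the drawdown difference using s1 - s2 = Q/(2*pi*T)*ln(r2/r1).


Thiem equation: s1 - s2 = Q/(2*pi*T) * ln(r2/r1).
ln(r2/r1) = ln(178.0/17.3) = 2.3311.
Q/(2*pi*T) = 0.402 / (2*pi*0.0234) = 0.402 / 0.147 = 2.7342.
s1 - s2 = 2.7342 * 2.3311 = 6.3736 m.

6.3736


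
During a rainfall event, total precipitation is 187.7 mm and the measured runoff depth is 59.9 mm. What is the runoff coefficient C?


The runoff coefficient C = runoff depth / rainfall depth.
C = 59.9 / 187.7
  = 0.3191.

0.3191


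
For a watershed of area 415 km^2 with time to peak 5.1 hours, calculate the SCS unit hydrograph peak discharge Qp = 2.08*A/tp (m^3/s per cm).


SCS formula: Qp = 2.08 * A / tp.
Qp = 2.08 * 415 / 5.1
   = 863.2 / 5.1
   = 169.25 m^3/s per cm.

169.25


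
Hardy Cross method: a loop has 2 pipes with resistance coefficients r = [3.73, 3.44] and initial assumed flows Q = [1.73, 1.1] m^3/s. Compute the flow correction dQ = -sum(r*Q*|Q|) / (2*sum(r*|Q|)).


Numerator terms (r*Q*|Q|): 3.73*1.73*|1.73| = 11.1635; 3.44*1.1*|1.1| = 4.1624.
Sum of numerator = 15.3259.
Denominator terms (r*|Q|): 3.73*|1.73| = 6.4529; 3.44*|1.1| = 3.784.
2 * sum of denominator = 2 * 10.2369 = 20.4738.
dQ = -15.3259 / 20.4738 = -0.7486 m^3/s.

-0.7486


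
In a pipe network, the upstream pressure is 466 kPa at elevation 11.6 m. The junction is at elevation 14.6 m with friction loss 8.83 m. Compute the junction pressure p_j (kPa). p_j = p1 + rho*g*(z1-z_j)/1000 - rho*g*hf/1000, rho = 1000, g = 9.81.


Junction pressure: p_j = p1 + rho*g*(z1 - z_j)/1000 - rho*g*hf/1000.
Elevation term = 1000*9.81*(11.6 - 14.6)/1000 = -29.43 kPa.
Friction term = 1000*9.81*8.83/1000 = 86.622 kPa.
p_j = 466 + -29.43 - 86.622 = 349.95 kPa.

349.95


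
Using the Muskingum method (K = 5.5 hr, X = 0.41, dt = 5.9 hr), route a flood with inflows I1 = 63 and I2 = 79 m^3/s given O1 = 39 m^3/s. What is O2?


Muskingum coefficients:
denom = 2*K*(1-X) + dt = 2*5.5*(1-0.41) + 5.9 = 12.39.
C0 = (dt - 2*K*X)/denom = (5.9 - 2*5.5*0.41)/12.39 = 0.1122.
C1 = (dt + 2*K*X)/denom = (5.9 + 2*5.5*0.41)/12.39 = 0.8402.
C2 = (2*K*(1-X) - dt)/denom = 0.0476.
O2 = C0*I2 + C1*I1 + C2*O1
   = 0.1122*79 + 0.8402*63 + 0.0476*39
   = 63.65 m^3/s.

63.65


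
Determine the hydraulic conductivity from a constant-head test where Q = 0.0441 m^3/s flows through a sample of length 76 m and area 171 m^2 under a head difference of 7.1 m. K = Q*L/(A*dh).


From K = Q*L / (A*dh):
Numerator: Q*L = 0.0441 * 76 = 3.3516.
Denominator: A*dh = 171 * 7.1 = 1214.1.
K = 3.3516 / 1214.1 = 0.002761 m/s.

0.002761


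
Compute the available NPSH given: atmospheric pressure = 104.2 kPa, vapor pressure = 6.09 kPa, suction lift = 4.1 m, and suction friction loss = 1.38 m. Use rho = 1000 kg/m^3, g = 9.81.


NPSHa = p_atm/(rho*g) - z_s - hf_s - p_vap/(rho*g).
p_atm/(rho*g) = 104.2*1000 / (1000*9.81) = 10.622 m.
p_vap/(rho*g) = 6.09*1000 / (1000*9.81) = 0.621 m.
NPSHa = 10.622 - 4.1 - 1.38 - 0.621
      = 4.52 m.

4.52


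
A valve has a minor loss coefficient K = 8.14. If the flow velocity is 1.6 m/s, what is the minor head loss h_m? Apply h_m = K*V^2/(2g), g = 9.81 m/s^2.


Minor loss formula: h_m = K * V^2/(2g).
V^2 = 1.6^2 = 2.56.
V^2/(2g) = 2.56 / 19.62 = 0.1305 m.
h_m = 8.14 * 0.1305 = 1.0621 m.

1.0621


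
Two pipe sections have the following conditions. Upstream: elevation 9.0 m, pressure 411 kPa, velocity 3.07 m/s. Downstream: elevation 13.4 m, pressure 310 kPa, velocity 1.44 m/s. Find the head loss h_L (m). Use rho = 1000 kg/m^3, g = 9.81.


Total head at each section: H = z + p/(rho*g) + V^2/(2g).
H1 = 9.0 + 411*1000/(1000*9.81) + 3.07^2/(2*9.81)
   = 9.0 + 41.896 + 0.4804
   = 51.376 m.
H2 = 13.4 + 310*1000/(1000*9.81) + 1.44^2/(2*9.81)
   = 13.4 + 31.6 + 0.1057
   = 45.106 m.
h_L = H1 - H2 = 51.376 - 45.106 = 6.27 m.

6.27


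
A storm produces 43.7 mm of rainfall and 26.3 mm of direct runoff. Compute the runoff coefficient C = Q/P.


The runoff coefficient C = runoff depth / rainfall depth.
C = 26.3 / 43.7
  = 0.6018.

0.6018


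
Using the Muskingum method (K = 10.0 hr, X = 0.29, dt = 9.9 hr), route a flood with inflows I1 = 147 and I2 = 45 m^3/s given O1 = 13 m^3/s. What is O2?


Muskingum coefficients:
denom = 2*K*(1-X) + dt = 2*10.0*(1-0.29) + 9.9 = 24.1.
C0 = (dt - 2*K*X)/denom = (9.9 - 2*10.0*0.29)/24.1 = 0.1701.
C1 = (dt + 2*K*X)/denom = (9.9 + 2*10.0*0.29)/24.1 = 0.6515.
C2 = (2*K*(1-X) - dt)/denom = 0.1784.
O2 = C0*I2 + C1*I1 + C2*O1
   = 0.1701*45 + 0.6515*147 + 0.1784*13
   = 105.74 m^3/s.

105.74


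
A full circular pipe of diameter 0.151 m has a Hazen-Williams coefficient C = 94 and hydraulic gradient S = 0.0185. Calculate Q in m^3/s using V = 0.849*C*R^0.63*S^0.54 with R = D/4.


For a full circular pipe, R = D/4 = 0.151/4 = 0.0377 m.
V = 0.849 * 94 * 0.0377^0.63 * 0.0185^0.54
  = 0.849 * 94 * 0.126899 * 0.115951
  = 1.1743 m/s.
Pipe area A = pi*D^2/4 = pi*0.151^2/4 = 0.0179 m^2.
Q = A * V = 0.0179 * 1.1743 = 0.021 m^3/s.

0.021


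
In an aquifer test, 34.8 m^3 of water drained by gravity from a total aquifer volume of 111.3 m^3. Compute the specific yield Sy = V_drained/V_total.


Specific yield Sy = Volume drained / Total volume.
Sy = 34.8 / 111.3
   = 0.3127.

0.3127


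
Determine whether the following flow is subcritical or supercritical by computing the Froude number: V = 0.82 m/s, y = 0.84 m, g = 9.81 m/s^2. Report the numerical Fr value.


The Froude number is defined as Fr = V / sqrt(g*y).
g*y = 9.81 * 0.84 = 8.2404.
sqrt(g*y) = sqrt(8.2404) = 2.8706.
Fr = 0.82 / 2.8706 = 0.2857.
Since Fr < 1, the flow is subcritical.

0.2857


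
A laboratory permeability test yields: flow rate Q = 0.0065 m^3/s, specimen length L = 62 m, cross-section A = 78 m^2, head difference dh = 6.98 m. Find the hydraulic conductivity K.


From K = Q*L / (A*dh):
Numerator: Q*L = 0.0065 * 62 = 0.403.
Denominator: A*dh = 78 * 6.98 = 544.44.
K = 0.403 / 544.44 = 0.00074 m/s.

0.00074


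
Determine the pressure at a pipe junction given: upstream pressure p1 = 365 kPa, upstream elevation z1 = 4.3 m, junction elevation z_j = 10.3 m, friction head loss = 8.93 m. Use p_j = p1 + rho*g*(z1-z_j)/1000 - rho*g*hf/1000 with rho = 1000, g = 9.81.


Junction pressure: p_j = p1 + rho*g*(z1 - z_j)/1000 - rho*g*hf/1000.
Elevation term = 1000*9.81*(4.3 - 10.3)/1000 = -58.86 kPa.
Friction term = 1000*9.81*8.93/1000 = 87.603 kPa.
p_j = 365 + -58.86 - 87.603 = 218.54 kPa.

218.54


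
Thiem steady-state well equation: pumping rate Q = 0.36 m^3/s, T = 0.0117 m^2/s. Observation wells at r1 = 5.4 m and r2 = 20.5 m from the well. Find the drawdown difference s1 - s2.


Thiem equation: s1 - s2 = Q/(2*pi*T) * ln(r2/r1).
ln(r2/r1) = ln(20.5/5.4) = 1.334.
Q/(2*pi*T) = 0.36 / (2*pi*0.0117) = 0.36 / 0.0735 = 4.8971.
s1 - s2 = 4.8971 * 1.334 = 6.5328 m.

6.5328


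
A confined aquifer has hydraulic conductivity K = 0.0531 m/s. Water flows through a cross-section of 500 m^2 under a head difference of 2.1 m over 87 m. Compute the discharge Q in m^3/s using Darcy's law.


Darcy's law: Q = K * A * i, where i = dh/L.
Hydraulic gradient i = 2.1 / 87 = 0.024138.
Q = 0.0531 * 500 * 0.024138
  = 0.6409 m^3/s.

0.6409


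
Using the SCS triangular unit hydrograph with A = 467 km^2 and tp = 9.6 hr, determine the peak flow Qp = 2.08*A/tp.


SCS formula: Qp = 2.08 * A / tp.
Qp = 2.08 * 467 / 9.6
   = 971.36 / 9.6
   = 101.18 m^3/s per cm.

101.18


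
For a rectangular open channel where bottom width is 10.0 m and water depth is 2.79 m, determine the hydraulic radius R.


For a rectangular section:
Flow area A = b * y = 10.0 * 2.79 = 27.9 m^2.
Wetted perimeter P = b + 2y = 10.0 + 2*2.79 = 15.58 m.
Hydraulic radius R = A/P = 27.9 / 15.58 = 1.7908 m.

1.7908


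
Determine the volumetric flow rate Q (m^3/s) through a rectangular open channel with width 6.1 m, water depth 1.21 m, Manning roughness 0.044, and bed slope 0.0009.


For a rectangular channel, the cross-sectional area A = b * y = 6.1 * 1.21 = 7.38 m^2.
The wetted perimeter P = b + 2y = 6.1 + 2*1.21 = 8.52 m.
Hydraulic radius R = A/P = 7.38/8.52 = 0.8663 m.
Velocity V = (1/n)*R^(2/3)*S^(1/2) = (1/0.044)*0.8663^(2/3)*0.0009^(1/2) = 0.6196 m/s.
Discharge Q = A * V = 7.38 * 0.6196 = 4.573 m^3/s.

4.573


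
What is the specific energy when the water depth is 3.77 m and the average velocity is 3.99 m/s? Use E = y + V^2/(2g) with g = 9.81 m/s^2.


Specific energy E = y + V^2/(2g).
Velocity head = V^2/(2g) = 3.99^2 / (2*9.81) = 15.9201 / 19.62 = 0.8114 m.
E = 3.77 + 0.8114 = 4.5814 m.

4.5814


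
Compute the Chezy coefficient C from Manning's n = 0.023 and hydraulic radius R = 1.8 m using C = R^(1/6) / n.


The Chezy coefficient relates to Manning's n through C = R^(1/6) / n.
R^(1/6) = 1.8^(1/6) = 1.102924.
C = 1.102924 / 0.023 = 47.95 m^(1/2)/s.

47.95


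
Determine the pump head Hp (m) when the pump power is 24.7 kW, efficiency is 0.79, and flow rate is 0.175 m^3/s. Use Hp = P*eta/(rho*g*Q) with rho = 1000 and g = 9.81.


Pump head formula: Hp = P * eta / (rho * g * Q).
Numerator: P * eta = 24.7 * 1000 * 0.79 = 19513.0 W.
Denominator: rho * g * Q = 1000 * 9.81 * 0.175 = 1716.75.
Hp = 19513.0 / 1716.75 = 11.37 m.

11.37


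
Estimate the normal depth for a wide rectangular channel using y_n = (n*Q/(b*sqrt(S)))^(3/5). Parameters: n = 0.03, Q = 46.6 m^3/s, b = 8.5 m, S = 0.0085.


We use the wide-channel approximation y_n = (n*Q/(b*sqrt(S)))^(3/5).
sqrt(S) = sqrt(0.0085) = 0.092195.
Numerator: n*Q = 0.03 * 46.6 = 1.398.
Denominator: b*sqrt(S) = 8.5 * 0.092195 = 0.783658.
arg = 1.7839.
y_n = 1.7839^(3/5) = 1.4152 m.

1.4152


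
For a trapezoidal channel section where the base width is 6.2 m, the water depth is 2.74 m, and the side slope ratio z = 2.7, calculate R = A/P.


For a trapezoidal section with side slope z:
A = (b + z*y)*y = (6.2 + 2.7*2.74)*2.74 = 37.259 m^2.
P = b + 2*y*sqrt(1 + z^2) = 6.2 + 2*2.74*sqrt(1 + 2.7^2) = 21.978 m.
R = A/P = 37.259 / 21.978 = 1.6952 m.

1.6952


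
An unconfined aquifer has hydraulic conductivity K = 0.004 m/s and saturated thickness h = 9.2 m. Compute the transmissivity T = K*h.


Transmissivity is defined as T = K * h.
T = 0.004 * 9.2
  = 0.0368 m^2/s.

0.0368


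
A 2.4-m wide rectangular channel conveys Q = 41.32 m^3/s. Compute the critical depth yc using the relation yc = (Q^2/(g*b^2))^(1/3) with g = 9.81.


Using yc = (Q^2 / (g * b^2))^(1/3):
Q^2 = 41.32^2 = 1707.34.
g * b^2 = 9.81 * 2.4^2 = 9.81 * 5.76 = 56.51.
Q^2 / (g*b^2) = 1707.34 / 56.51 = 30.2131.
yc = 30.2131^(1/3) = 3.1147 m.

3.1147


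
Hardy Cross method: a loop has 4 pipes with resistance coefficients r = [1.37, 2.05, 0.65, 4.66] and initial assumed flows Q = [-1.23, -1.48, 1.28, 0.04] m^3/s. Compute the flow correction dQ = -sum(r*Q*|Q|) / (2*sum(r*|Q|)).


Numerator terms (r*Q*|Q|): 1.37*-1.23*|-1.23| = -2.0727; 2.05*-1.48*|-1.48| = -4.4903; 0.65*1.28*|1.28| = 1.065; 4.66*0.04*|0.04| = 0.0075.
Sum of numerator = -5.4906.
Denominator terms (r*|Q|): 1.37*|-1.23| = 1.6851; 2.05*|-1.48| = 3.034; 0.65*|1.28| = 0.832; 4.66*|0.04| = 0.1864.
2 * sum of denominator = 2 * 5.7375 = 11.475.
dQ = --5.4906 / 11.475 = 0.4785 m^3/s.

0.4785


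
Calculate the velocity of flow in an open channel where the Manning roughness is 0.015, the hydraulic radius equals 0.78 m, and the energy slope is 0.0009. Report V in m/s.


Manning's equation gives V = (1/n) * R^(2/3) * S^(1/2).
First, compute R^(2/3) = 0.78^(2/3) = 0.8474.
Next, S^(1/2) = 0.0009^(1/2) = 0.03.
Then 1/n = 1/0.015 = 66.67.
V = 66.67 * 0.8474 * 0.03 = 1.6947 m/s.

1.6947


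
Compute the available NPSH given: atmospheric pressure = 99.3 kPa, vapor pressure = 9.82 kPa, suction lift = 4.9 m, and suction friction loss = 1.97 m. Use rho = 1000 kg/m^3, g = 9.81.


NPSHa = p_atm/(rho*g) - z_s - hf_s - p_vap/(rho*g).
p_atm/(rho*g) = 99.3*1000 / (1000*9.81) = 10.122 m.
p_vap/(rho*g) = 9.82*1000 / (1000*9.81) = 1.001 m.
NPSHa = 10.122 - 4.9 - 1.97 - 1.001
      = 2.25 m.

2.25


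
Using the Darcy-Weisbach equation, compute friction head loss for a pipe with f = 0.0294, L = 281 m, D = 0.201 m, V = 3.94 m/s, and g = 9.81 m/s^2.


Darcy-Weisbach equation: h_f = f * (L/D) * V^2/(2g).
f * L/D = 0.0294 * 281/0.201 = 41.1015.
V^2/(2g) = 3.94^2 / (2*9.81) = 15.5236 / 19.62 = 0.7912 m.
h_f = 41.1015 * 0.7912 = 32.52 m.

32.52


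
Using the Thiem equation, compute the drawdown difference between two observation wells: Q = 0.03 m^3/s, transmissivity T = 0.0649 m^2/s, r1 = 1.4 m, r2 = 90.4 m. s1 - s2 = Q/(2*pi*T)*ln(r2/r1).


Thiem equation: s1 - s2 = Q/(2*pi*T) * ln(r2/r1).
ln(r2/r1) = ln(90.4/1.4) = 4.1678.
Q/(2*pi*T) = 0.03 / (2*pi*0.0649) = 0.03 / 0.4078 = 0.0736.
s1 - s2 = 0.0736 * 4.1678 = 0.3066 m.

0.3066


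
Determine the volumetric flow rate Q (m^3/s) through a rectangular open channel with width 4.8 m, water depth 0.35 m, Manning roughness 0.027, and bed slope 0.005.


For a rectangular channel, the cross-sectional area A = b * y = 4.8 * 0.35 = 1.68 m^2.
The wetted perimeter P = b + 2y = 4.8 + 2*0.35 = 5.5 m.
Hydraulic radius R = A/P = 1.68/5.5 = 0.3055 m.
Velocity V = (1/n)*R^(2/3)*S^(1/2) = (1/0.027)*0.3055^(2/3)*0.005^(1/2) = 1.1878 m/s.
Discharge Q = A * V = 1.68 * 1.1878 = 1.996 m^3/s.

1.996


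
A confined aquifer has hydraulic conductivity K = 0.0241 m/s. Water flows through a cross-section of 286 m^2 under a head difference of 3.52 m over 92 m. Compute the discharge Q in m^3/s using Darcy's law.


Darcy's law: Q = K * A * i, where i = dh/L.
Hydraulic gradient i = 3.52 / 92 = 0.038261.
Q = 0.0241 * 286 * 0.038261
  = 0.2637 m^3/s.

0.2637


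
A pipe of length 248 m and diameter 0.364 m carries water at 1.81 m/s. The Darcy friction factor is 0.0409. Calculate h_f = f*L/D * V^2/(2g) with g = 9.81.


Darcy-Weisbach equation: h_f = f * (L/D) * V^2/(2g).
f * L/D = 0.0409 * 248/0.364 = 27.8659.
V^2/(2g) = 1.81^2 / (2*9.81) = 3.2761 / 19.62 = 0.167 m.
h_f = 27.8659 * 0.167 = 4.653 m.

4.653


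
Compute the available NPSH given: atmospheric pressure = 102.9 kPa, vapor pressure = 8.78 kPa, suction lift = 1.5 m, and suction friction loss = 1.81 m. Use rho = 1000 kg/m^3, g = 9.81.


NPSHa = p_atm/(rho*g) - z_s - hf_s - p_vap/(rho*g).
p_atm/(rho*g) = 102.9*1000 / (1000*9.81) = 10.489 m.
p_vap/(rho*g) = 8.78*1000 / (1000*9.81) = 0.895 m.
NPSHa = 10.489 - 1.5 - 1.81 - 0.895
      = 6.28 m.

6.28


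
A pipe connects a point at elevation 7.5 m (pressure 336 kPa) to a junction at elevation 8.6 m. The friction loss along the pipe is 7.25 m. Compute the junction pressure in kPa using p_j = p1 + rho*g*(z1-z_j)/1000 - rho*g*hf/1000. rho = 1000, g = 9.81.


Junction pressure: p_j = p1 + rho*g*(z1 - z_j)/1000 - rho*g*hf/1000.
Elevation term = 1000*9.81*(7.5 - 8.6)/1000 = -10.791 kPa.
Friction term = 1000*9.81*7.25/1000 = 71.123 kPa.
p_j = 336 + -10.791 - 71.123 = 254.09 kPa.

254.09


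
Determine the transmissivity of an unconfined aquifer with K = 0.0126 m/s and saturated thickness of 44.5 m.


Transmissivity is defined as T = K * h.
T = 0.0126 * 44.5
  = 0.5607 m^2/s.

0.5607


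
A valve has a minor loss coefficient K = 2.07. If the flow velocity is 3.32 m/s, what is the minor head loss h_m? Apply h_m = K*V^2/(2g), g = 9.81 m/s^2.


Minor loss formula: h_m = K * V^2/(2g).
V^2 = 3.32^2 = 11.0224.
V^2/(2g) = 11.0224 / 19.62 = 0.5618 m.
h_m = 2.07 * 0.5618 = 1.1629 m.

1.1629


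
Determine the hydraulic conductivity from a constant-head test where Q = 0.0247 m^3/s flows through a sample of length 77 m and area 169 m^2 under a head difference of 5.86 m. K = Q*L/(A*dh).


From K = Q*L / (A*dh):
Numerator: Q*L = 0.0247 * 77 = 1.9019.
Denominator: A*dh = 169 * 5.86 = 990.34.
K = 1.9019 / 990.34 = 0.00192 m/s.

0.00192


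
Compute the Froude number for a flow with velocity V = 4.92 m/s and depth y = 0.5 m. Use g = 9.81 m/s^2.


The Froude number is defined as Fr = V / sqrt(g*y).
g*y = 9.81 * 0.5 = 4.905.
sqrt(g*y) = sqrt(4.905) = 2.2147.
Fr = 4.92 / 2.2147 = 2.2215.

2.2215


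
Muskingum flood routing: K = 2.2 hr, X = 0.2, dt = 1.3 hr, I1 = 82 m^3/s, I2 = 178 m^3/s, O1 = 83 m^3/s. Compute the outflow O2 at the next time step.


Muskingum coefficients:
denom = 2*K*(1-X) + dt = 2*2.2*(1-0.2) + 1.3 = 4.82.
C0 = (dt - 2*K*X)/denom = (1.3 - 2*2.2*0.2)/4.82 = 0.0871.
C1 = (dt + 2*K*X)/denom = (1.3 + 2*2.2*0.2)/4.82 = 0.4523.
C2 = (2*K*(1-X) - dt)/denom = 0.4606.
O2 = C0*I2 + C1*I1 + C2*O1
   = 0.0871*178 + 0.4523*82 + 0.4606*83
   = 90.83 m^3/s.

90.83


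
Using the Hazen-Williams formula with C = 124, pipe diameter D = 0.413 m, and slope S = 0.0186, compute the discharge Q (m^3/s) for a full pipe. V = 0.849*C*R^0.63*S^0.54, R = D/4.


For a full circular pipe, R = D/4 = 0.413/4 = 0.1032 m.
V = 0.849 * 124 * 0.1032^0.63 * 0.0186^0.54
  = 0.849 * 124 * 0.239194 * 0.116289
  = 2.9283 m/s.
Pipe area A = pi*D^2/4 = pi*0.413^2/4 = 0.134 m^2.
Q = A * V = 0.134 * 2.9283 = 0.3923 m^3/s.

0.3923


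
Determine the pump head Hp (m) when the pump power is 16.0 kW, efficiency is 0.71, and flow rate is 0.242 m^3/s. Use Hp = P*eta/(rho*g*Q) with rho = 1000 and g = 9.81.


Pump head formula: Hp = P * eta / (rho * g * Q).
Numerator: P * eta = 16.0 * 1000 * 0.71 = 11360.0 W.
Denominator: rho * g * Q = 1000 * 9.81 * 0.242 = 2374.02.
Hp = 11360.0 / 2374.02 = 4.79 m.

4.79


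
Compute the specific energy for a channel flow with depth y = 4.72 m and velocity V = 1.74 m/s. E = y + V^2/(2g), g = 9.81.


Specific energy E = y + V^2/(2g).
Velocity head = V^2/(2g) = 1.74^2 / (2*9.81) = 3.0276 / 19.62 = 0.1543 m.
E = 4.72 + 0.1543 = 4.8743 m.

4.8743


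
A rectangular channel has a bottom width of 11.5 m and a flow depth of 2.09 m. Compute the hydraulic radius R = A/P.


For a rectangular section:
Flow area A = b * y = 11.5 * 2.09 = 24.03 m^2.
Wetted perimeter P = b + 2y = 11.5 + 2*2.09 = 15.68 m.
Hydraulic radius R = A/P = 24.03 / 15.68 = 1.5328 m.

1.5328


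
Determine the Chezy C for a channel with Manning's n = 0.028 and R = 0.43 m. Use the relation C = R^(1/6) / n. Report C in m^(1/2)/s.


The Chezy coefficient relates to Manning's n through C = R^(1/6) / n.
R^(1/6) = 0.43^(1/6) = 0.868783.
C = 0.868783 / 0.028 = 31.03 m^(1/2)/s.

31.03


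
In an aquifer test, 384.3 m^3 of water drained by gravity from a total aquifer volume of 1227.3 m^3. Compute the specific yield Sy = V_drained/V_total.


Specific yield Sy = Volume drained / Total volume.
Sy = 384.3 / 1227.3
   = 0.3131.

0.3131


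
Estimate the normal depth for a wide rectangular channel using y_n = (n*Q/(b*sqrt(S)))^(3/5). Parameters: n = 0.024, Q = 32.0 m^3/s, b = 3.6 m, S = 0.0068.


We use the wide-channel approximation y_n = (n*Q/(b*sqrt(S)))^(3/5).
sqrt(S) = sqrt(0.0068) = 0.082462.
Numerator: n*Q = 0.024 * 32.0 = 0.768.
Denominator: b*sqrt(S) = 3.6 * 0.082462 = 0.296863.
arg = 2.587.
y_n = 2.587^(3/5) = 1.7688 m.

1.7688


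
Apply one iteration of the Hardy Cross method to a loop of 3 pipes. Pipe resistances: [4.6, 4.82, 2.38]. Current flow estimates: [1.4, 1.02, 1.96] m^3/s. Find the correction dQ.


Numerator terms (r*Q*|Q|): 4.6*1.4*|1.4| = 9.016; 4.82*1.02*|1.02| = 5.0147; 2.38*1.96*|1.96| = 9.143.
Sum of numerator = 23.1737.
Denominator terms (r*|Q|): 4.6*|1.4| = 6.44; 4.82*|1.02| = 4.9164; 2.38*|1.96| = 4.6648.
2 * sum of denominator = 2 * 16.0212 = 32.0424.
dQ = -23.1737 / 32.0424 = -0.7232 m^3/s.

-0.7232


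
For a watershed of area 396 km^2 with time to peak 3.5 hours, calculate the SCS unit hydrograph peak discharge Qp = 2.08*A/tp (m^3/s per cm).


SCS formula: Qp = 2.08 * A / tp.
Qp = 2.08 * 396 / 3.5
   = 823.68 / 3.5
   = 235.34 m^3/s per cm.

235.34


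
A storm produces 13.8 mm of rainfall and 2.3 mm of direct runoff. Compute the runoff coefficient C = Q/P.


The runoff coefficient C = runoff depth / rainfall depth.
C = 2.3 / 13.8
  = 0.1667.

0.1667


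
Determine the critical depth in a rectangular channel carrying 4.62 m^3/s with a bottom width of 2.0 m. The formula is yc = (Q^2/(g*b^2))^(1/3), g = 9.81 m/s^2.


Using yc = (Q^2 / (g * b^2))^(1/3):
Q^2 = 4.62^2 = 21.34.
g * b^2 = 9.81 * 2.0^2 = 9.81 * 4.0 = 39.24.
Q^2 / (g*b^2) = 21.34 / 39.24 = 0.5438.
yc = 0.5438^(1/3) = 0.8163 m.

0.8163


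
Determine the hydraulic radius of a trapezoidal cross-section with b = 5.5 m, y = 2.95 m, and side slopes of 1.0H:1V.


For a trapezoidal section with side slope z:
A = (b + z*y)*y = (5.5 + 1.0*2.95)*2.95 = 24.927 m^2.
P = b + 2*y*sqrt(1 + z^2) = 5.5 + 2*2.95*sqrt(1 + 1.0^2) = 13.844 m.
R = A/P = 24.927 / 13.844 = 1.8006 m.

1.8006


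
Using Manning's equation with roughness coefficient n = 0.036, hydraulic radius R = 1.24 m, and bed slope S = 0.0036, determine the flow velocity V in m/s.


Manning's equation gives V = (1/n) * R^(2/3) * S^(1/2).
First, compute R^(2/3) = 1.24^(2/3) = 1.1542.
Next, S^(1/2) = 0.0036^(1/2) = 0.06.
Then 1/n = 1/0.036 = 27.78.
V = 27.78 * 1.1542 * 0.06 = 1.9237 m/s.

1.9237


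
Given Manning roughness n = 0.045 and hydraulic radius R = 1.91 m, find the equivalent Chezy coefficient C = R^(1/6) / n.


The Chezy coefficient relates to Manning's n through C = R^(1/6) / n.
R^(1/6) = 1.91^(1/6) = 1.113881.
C = 1.113881 / 0.045 = 24.75 m^(1/2)/s.

24.75


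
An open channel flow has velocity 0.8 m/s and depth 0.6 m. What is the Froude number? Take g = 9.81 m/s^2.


The Froude number is defined as Fr = V / sqrt(g*y).
g*y = 9.81 * 0.6 = 5.886.
sqrt(g*y) = sqrt(5.886) = 2.4261.
Fr = 0.8 / 2.4261 = 0.3297.

0.3297


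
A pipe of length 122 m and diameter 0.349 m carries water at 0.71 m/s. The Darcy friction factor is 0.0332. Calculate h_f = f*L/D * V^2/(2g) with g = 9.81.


Darcy-Weisbach equation: h_f = f * (L/D) * V^2/(2g).
f * L/D = 0.0332 * 122/0.349 = 11.6057.
V^2/(2g) = 0.71^2 / (2*9.81) = 0.5041 / 19.62 = 0.0257 m.
h_f = 11.6057 * 0.0257 = 0.298 m.

0.298


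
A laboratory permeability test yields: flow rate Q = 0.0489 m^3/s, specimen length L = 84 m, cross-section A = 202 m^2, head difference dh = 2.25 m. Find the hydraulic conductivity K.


From K = Q*L / (A*dh):
Numerator: Q*L = 0.0489 * 84 = 4.1076.
Denominator: A*dh = 202 * 2.25 = 454.5.
K = 4.1076 / 454.5 = 0.009038 m/s.

0.009038


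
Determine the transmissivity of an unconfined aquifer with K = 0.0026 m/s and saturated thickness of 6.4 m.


Transmissivity is defined as T = K * h.
T = 0.0026 * 6.4
  = 0.0166 m^2/s.

0.0166


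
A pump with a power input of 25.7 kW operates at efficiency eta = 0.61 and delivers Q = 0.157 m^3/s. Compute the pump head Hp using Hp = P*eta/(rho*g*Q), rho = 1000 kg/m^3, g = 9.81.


Pump head formula: Hp = P * eta / (rho * g * Q).
Numerator: P * eta = 25.7 * 1000 * 0.61 = 15677.0 W.
Denominator: rho * g * Q = 1000 * 9.81 * 0.157 = 1540.17.
Hp = 15677.0 / 1540.17 = 10.18 m.

10.18


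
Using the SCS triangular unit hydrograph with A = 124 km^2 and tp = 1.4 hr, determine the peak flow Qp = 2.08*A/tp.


SCS formula: Qp = 2.08 * A / tp.
Qp = 2.08 * 124 / 1.4
   = 257.92 / 1.4
   = 184.23 m^3/s per cm.

184.23


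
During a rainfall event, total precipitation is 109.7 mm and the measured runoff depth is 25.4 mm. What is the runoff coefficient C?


The runoff coefficient C = runoff depth / rainfall depth.
C = 25.4 / 109.7
  = 0.2315.

0.2315


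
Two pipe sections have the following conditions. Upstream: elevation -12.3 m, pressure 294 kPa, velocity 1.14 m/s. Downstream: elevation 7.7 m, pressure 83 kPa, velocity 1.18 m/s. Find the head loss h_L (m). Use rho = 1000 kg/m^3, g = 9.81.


Total head at each section: H = z + p/(rho*g) + V^2/(2g).
H1 = -12.3 + 294*1000/(1000*9.81) + 1.14^2/(2*9.81)
   = -12.3 + 29.969 + 0.0662
   = 17.736 m.
H2 = 7.7 + 83*1000/(1000*9.81) + 1.18^2/(2*9.81)
   = 7.7 + 8.461 + 0.071
   = 16.232 m.
h_L = H1 - H2 = 17.736 - 16.232 = 1.504 m.

1.504


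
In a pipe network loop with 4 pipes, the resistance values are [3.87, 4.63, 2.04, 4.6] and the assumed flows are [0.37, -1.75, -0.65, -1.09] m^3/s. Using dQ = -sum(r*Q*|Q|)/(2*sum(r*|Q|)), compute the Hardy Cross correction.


Numerator terms (r*Q*|Q|): 3.87*0.37*|0.37| = 0.5298; 4.63*-1.75*|-1.75| = -14.1794; 2.04*-0.65*|-0.65| = -0.8619; 4.6*-1.09*|-1.09| = -5.4653.
Sum of numerator = -19.9767.
Denominator terms (r*|Q|): 3.87*|0.37| = 1.4319; 4.63*|-1.75| = 8.1025; 2.04*|-0.65| = 1.326; 4.6*|-1.09| = 5.014.
2 * sum of denominator = 2 * 15.8744 = 31.7488.
dQ = --19.9767 / 31.7488 = 0.6292 m^3/s.

0.6292
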